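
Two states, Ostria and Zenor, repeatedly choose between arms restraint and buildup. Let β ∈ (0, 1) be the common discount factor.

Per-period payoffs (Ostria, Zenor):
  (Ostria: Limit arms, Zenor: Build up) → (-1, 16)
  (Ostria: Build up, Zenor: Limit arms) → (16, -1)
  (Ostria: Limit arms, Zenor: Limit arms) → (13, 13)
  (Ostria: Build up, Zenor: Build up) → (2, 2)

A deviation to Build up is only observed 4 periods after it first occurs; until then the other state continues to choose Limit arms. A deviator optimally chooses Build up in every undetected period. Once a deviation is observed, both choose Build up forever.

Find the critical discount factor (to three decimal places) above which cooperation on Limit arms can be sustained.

The best deviation is to choose Build up for all 4 undetected periods, earning 16 each, then 2 forever once detected.
Deviation value: 16(1−β^4)/(1−β) + 2β^4/(1−β); cooperation value: 13/(1−β).
IC: 13 ≥ 16(1−β^4) + 2β^4 = 16 − 14β^4.
So β^4 ≥ 3/14, giving β ≥ (3/14)^(1/4) ≈ 0.680.

0.680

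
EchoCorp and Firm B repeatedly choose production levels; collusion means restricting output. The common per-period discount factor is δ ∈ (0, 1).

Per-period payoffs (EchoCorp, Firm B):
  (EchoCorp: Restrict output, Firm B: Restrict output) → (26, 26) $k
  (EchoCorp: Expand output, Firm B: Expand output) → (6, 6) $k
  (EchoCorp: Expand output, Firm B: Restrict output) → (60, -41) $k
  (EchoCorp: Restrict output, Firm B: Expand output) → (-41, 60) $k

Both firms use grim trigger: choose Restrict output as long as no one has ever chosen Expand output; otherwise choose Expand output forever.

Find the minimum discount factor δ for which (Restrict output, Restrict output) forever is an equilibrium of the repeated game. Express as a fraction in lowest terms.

17/27

One-period gain from deviating is 60 − 26 = 34. The loss is 26 − 6 = 20 in every subsequent period, with present value 20·δ/(1−δ).
Deviation is unprofitable when 20·δ/(1−δ) ≥ 34, i.e. δ/(1−δ) ≥ 17/10.
Equivalently δ ≥ 34/(34+20) = 17/27.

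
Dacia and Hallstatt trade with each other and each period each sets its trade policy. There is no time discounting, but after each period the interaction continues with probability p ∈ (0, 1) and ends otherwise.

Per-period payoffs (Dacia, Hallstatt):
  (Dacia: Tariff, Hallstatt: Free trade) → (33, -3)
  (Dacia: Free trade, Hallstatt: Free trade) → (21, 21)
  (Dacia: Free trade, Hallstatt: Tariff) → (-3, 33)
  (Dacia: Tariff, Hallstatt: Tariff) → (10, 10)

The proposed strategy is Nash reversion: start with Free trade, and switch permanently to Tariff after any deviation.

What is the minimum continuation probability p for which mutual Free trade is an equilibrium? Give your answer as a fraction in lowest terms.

Expected cooperation value is 21 + p·21 + p²·21 + … = 21/(1−p); deviation gives 33 + p·10/(1−p).
21 ≥ 33(1−p) + 10p ⇒ 23p ≥ 12 ⇒ p ≥ 12/23.

12/23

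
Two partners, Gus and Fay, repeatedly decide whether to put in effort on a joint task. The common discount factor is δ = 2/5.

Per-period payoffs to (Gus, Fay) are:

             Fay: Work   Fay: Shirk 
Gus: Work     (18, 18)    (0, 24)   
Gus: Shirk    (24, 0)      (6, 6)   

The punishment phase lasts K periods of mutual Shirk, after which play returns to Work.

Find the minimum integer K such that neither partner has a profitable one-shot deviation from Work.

Need Σ_{k=1}^{K} δ^k ≥ (24−18)/(18−6) = 0.5000 at δ = 2/5.
At K = 1 the sum is 0.4000 < 0.5000; at K = 2 it is 0.5600 ≥ 0.5000.
So the minimum punishment length is K = 2.

2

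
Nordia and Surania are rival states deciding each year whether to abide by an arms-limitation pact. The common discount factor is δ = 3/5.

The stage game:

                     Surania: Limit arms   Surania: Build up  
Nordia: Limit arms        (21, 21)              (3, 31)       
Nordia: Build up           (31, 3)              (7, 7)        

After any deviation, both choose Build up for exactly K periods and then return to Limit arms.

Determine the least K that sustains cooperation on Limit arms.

No profitable deviation requires (21−7)(δ+…+δ^K) ≥ 31−21, i.e. δ+…+δ^K ≥ 5/7 ≈ 0.7143.
With δ = 3/5, the partial sums are K=1: 0.6000, K=2: 0.9600.
K = 2 is the first length at which the sum reaches 0.7143.

2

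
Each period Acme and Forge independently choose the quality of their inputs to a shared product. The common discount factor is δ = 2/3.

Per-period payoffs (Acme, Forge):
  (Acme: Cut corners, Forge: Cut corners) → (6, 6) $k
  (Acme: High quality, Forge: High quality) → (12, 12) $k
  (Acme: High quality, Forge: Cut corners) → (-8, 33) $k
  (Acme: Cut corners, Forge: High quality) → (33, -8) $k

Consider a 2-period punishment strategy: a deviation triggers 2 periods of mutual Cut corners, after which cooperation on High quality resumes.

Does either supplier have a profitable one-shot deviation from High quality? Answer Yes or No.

Yes

IC: δ+…+δ^2 ≥ (33−12)/(12−6) = 7/2.
At δ = 2/3: partial sum = 1.1111 < 3.5000. Cooperation not sustainable.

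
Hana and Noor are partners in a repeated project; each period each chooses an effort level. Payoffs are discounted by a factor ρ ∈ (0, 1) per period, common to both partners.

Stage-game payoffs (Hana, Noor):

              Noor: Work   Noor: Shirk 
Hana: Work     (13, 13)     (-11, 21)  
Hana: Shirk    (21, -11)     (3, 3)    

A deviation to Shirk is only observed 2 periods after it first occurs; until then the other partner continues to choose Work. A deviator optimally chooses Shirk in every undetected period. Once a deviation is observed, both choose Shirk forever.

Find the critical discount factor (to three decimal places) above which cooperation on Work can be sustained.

0.667

Deviating for the 2 undetected periods gains 21−13 = 8 per period over cooperation, then loses 13−3 = 10 per period forever once punishment starts.
Gain: 8(1 + ρ + … + ρ^1); loss: 10·ρ^2/(1−ρ).
No profitable deviation ⇔ 8(1−ρ^2) ≤ 10·ρ^2, i.e. ρ^2 ≥ 8/(8+10) = 4/9.
Hence ρ ≥ (4/9)^(1/2) ≈ 0.667.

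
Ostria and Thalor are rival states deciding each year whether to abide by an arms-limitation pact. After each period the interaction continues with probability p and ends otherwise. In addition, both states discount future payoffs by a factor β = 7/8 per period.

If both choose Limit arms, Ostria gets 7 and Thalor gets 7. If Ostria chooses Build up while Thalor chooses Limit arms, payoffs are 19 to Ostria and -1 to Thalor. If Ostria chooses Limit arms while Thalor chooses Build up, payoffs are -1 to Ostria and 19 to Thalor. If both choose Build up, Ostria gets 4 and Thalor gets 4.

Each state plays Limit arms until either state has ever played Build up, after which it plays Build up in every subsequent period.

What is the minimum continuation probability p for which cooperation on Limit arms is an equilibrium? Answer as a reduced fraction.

32/35

With continuation probability p and discount β, the effective per-period discount factor is βp.
Grim-trigger IC: βp ≥ (19−7)/(19−4) = 4/5.
So p ≥ (4/5)/(7/8) = 32/35.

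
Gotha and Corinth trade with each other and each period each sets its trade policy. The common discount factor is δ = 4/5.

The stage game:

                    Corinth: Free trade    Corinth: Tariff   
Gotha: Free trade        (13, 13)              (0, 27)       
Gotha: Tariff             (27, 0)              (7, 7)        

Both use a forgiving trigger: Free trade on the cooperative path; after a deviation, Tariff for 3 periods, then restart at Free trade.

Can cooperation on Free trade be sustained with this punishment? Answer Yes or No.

IC: δ+…+δ^3 ≥ (27−13)/(13−7) = 7/3.
At δ = 4/5: partial sum = 1.9520 < 2.3333. Cooperation not sustainable.

No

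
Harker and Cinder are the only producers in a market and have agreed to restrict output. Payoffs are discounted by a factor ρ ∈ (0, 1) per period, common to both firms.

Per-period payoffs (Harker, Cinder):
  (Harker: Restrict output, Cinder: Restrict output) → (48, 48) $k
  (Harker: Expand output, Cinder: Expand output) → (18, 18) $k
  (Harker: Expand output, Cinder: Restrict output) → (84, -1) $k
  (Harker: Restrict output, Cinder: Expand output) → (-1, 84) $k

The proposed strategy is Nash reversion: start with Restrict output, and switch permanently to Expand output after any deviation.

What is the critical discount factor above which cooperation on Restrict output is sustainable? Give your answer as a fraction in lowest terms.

One-period gain from deviating is 84 − 48 = 36. The loss is 48 − 18 = 30 in every subsequent period, with present value 30·ρ/(1−ρ).
Deviation is unprofitable when 30·ρ/(1−ρ) ≥ 36, i.e. ρ/(1−ρ) ≥ 6/5.
Equivalently ρ ≥ 36/(36+30) = 6/11.

6/11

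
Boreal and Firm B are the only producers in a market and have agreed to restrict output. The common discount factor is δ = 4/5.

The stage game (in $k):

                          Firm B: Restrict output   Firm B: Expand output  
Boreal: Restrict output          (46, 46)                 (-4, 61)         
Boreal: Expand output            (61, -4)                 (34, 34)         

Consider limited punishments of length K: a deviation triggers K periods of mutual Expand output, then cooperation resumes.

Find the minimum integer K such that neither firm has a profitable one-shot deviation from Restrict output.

2

No profitable deviation requires (46−34)(δ+…+δ^K) ≥ 61−46, i.e. δ+…+δ^K ≥ 5/4 ≈ 1.2500.
With δ = 4/5, the partial sums are K=1: 0.8000, K=2: 1.4400.
K = 2 is the first length at which the sum reaches 1.2500.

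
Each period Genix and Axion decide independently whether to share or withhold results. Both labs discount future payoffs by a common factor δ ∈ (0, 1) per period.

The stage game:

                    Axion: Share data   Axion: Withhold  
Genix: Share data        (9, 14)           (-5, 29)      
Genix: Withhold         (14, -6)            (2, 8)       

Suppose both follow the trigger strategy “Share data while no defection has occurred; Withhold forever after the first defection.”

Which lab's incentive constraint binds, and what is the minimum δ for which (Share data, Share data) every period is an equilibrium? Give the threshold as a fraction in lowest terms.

For Genix: deviation gain 14−9 = 5, per-period punishment loss 9−2 = 7. IC gives δ ≥ 5/12.
For Axion: gain 15, loss 6 per period, so δ ≥ 15/21 = 5/7.
The tighter constraint is Axion's, so cooperation needs δ ≥ 5/7.

Axion; δ ≥ 5/7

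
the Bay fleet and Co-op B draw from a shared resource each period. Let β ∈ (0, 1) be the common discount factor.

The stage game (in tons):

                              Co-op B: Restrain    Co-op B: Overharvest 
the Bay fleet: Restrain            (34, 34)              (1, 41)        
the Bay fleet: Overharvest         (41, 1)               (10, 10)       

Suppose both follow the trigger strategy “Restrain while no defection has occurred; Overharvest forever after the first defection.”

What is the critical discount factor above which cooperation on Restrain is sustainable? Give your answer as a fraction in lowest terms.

Cooperation forever yields 34 each period: 34/(1−β).
Deviating yields 41 once, then 10 forever: 41 + 10β/(1−β).
No profitable deviation requires 34/(1−β) ≥ 41 + 10β/(1−β).
Multiplying by (1−β): 34 ≥ 41(1−β) + 10β = 41 − 31β.
So 31β ≥ 7, i.e. β ≥ 7/31.

7/31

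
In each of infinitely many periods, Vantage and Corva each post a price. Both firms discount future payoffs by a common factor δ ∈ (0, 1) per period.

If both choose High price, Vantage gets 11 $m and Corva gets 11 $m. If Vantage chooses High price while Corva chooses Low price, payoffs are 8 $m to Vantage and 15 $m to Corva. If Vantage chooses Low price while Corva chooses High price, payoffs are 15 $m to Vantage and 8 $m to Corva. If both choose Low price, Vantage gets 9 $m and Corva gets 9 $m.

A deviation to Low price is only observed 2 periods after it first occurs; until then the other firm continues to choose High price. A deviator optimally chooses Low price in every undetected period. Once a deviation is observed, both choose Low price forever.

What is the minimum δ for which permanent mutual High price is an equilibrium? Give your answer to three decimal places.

0.816

A deviator earns 15 for 2 periods, then 9 forever; cooperating earns 11 forever. Multiplying the IC by (1−δ):
11 ≥ 15(1−δ^2) + 9δ^2, so 6·δ^2 ≥ 4 and δ^2 ≥ 2/3.
δ ≥ (2/3)^(1/2) ≈ 0.816.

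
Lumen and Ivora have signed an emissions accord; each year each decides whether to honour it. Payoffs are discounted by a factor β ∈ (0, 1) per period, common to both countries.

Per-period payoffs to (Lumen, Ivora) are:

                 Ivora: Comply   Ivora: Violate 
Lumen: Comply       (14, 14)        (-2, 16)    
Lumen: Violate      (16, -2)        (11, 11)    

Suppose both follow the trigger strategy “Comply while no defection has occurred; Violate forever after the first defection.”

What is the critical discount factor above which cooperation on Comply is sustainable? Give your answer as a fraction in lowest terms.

2/5

Under grim trigger the critical discount factor is (T−C)/(T−P) with T = 16, C = 14, P = 11.
β* = (16−14)/(16−11) = 2/5.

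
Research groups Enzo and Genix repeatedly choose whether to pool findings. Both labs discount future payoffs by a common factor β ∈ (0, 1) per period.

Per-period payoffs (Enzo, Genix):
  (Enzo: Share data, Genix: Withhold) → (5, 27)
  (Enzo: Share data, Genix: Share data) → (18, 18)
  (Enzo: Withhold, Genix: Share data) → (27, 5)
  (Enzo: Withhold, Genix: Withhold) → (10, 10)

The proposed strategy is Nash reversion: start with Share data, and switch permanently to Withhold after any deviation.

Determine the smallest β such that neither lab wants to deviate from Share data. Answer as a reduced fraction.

One-period gain from deviating is 27 − 18 = 9. The loss is 18 − 10 = 8 in every subsequent period, with present value 8·β/(1−β).
Deviation is unprofitable when 8·β/(1−β) ≥ 9, i.e. β/(1−β) ≥ 9/8.
Equivalently β ≥ 9/(9+8) = 9/17.

9/17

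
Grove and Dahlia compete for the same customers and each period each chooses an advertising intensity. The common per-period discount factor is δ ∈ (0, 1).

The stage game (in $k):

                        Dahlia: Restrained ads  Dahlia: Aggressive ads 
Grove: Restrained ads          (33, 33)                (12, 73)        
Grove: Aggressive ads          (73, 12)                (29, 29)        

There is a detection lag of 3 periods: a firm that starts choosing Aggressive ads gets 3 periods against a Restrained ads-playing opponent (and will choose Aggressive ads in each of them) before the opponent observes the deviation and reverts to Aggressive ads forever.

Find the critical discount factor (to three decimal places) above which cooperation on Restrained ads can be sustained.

0.969

The best deviation is to choose Aggressive ads for all 3 undetected periods, earning 73 each, then 29 forever once detected.
Deviation value: 73(1−δ^3)/(1−δ) + 29δ^3/(1−δ); cooperation value: 33/(1−δ).
IC: 33 ≥ 73(1−δ^3) + 29δ^3 = 73 − 44δ^3.
So δ^3 ≥ 40/44 = 10/11, giving δ ≥ (10/11)^(1/3) ≈ 0.969.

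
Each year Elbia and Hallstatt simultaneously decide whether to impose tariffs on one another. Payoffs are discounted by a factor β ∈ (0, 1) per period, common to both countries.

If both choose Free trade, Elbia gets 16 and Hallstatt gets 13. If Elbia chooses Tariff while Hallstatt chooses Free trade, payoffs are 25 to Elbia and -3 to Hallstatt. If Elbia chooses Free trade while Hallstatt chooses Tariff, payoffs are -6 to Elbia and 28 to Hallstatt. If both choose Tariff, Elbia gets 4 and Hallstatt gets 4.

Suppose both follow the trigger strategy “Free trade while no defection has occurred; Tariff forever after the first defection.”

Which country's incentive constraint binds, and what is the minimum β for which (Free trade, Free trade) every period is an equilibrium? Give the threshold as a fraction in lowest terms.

Elbia: cooperation gives 16 each period; deviation gives 25 once then 4 forever.
  16/(1−β) ≥ 25 + 4β/(1−β) ⇒ β ≥ 9/21 = 3/7.
Hallstatt: cooperation gives 13 each period; deviation gives 28 once then 4 forever.
  β ≥ 15/24 = 5/8.
Both must hold, so the binding constraint is Hallstatt's: β ≥ 5/8.

Hallstatt; β ≥ 5/8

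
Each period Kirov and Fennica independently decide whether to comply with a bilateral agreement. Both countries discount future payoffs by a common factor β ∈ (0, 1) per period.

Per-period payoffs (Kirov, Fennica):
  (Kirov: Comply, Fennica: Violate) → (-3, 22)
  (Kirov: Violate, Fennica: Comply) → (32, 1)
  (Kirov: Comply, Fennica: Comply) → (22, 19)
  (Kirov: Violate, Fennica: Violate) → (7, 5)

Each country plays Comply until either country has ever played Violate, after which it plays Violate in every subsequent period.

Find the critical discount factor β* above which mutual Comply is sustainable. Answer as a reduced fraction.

Kirov's threshold: (32−22)/(32−7) = 2/5.
Fennica's threshold: (22−19)/(22−5) = 3/17.
2/5 > 3/17, so Kirov binds and β* = 2/5.

2/5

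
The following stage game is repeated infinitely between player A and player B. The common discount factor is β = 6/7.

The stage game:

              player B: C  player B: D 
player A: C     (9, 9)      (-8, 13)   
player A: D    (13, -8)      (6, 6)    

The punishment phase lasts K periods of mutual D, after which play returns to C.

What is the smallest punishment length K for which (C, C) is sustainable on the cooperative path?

Need Σ_{k=1}^{K} β^k ≥ (13−9)/(9−6) = 1.3333 at β = 6/7.
At K = 1 the sum is 0.8571 < 1.3333; at K = 2 it is 1.5918 ≥ 1.3333.
So the minimum punishment length is K = 2.

2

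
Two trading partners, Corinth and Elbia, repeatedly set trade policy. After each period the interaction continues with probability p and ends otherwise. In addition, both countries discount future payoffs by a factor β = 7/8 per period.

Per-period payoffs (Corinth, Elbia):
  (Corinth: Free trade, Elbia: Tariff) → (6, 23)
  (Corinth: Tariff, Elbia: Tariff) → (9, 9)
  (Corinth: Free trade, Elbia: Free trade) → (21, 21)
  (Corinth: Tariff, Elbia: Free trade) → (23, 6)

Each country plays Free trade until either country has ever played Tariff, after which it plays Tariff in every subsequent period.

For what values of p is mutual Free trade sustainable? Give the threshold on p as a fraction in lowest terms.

8/49

Expected continuation weight on next period's payoff is β·p = 7/8·p, which plays the role of the discount factor.
Cooperation requires 7/8·p ≥ (23−21)/(23−9) = 1/7, hence p ≥ 8/49.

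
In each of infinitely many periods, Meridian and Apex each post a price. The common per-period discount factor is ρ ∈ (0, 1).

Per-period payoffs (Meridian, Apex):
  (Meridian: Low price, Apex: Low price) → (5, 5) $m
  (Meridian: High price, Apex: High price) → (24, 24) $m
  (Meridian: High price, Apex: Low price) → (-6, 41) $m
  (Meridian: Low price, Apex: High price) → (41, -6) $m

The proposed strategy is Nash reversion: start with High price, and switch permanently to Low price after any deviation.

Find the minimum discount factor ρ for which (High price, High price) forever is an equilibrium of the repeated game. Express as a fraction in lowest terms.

17/36

Under grim trigger the critical discount factor is (T−C)/(T−P) with T = 41, C = 24, P = 5.
ρ* = (41−24)/(41−5) = 17/36.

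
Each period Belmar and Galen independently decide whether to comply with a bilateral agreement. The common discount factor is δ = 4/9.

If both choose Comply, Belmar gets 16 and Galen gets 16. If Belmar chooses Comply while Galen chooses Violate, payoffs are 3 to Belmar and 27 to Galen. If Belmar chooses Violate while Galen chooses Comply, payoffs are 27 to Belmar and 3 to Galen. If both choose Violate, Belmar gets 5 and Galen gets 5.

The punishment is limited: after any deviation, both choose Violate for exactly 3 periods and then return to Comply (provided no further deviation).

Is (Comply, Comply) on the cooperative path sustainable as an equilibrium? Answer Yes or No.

No

Comparing payoff streams over the 4 periods until play realigns: cooperate → 16(1+δ+…+δ^3); deviate → 27 + 5(δ+…+δ^3).
Cooperation is sustained iff (16−5)(δ+…+δ^3) ≥ 27−16.
δ+…+δ^3 = 4/9·(1−(4/9)^3)/(1−4/9) = 0.7298, and (27−16)/(16−5) = 1.0000.
0.7298 < 1.0000, so cooperation is not sustainable.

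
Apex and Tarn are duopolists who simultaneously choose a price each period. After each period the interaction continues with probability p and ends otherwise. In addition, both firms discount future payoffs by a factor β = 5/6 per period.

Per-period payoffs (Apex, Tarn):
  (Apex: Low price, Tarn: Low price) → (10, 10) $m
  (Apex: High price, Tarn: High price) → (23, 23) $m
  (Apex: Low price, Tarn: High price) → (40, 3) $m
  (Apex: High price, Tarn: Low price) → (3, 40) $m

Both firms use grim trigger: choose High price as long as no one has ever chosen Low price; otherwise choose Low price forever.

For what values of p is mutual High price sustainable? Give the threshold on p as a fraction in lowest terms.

With continuation probability p and discount β, the effective per-period discount factor is βp.
Grim-trigger IC: βp ≥ (40−23)/(40−10) = 17/30.
So p ≥ (17/30)/(5/6) = 17/25.

17/25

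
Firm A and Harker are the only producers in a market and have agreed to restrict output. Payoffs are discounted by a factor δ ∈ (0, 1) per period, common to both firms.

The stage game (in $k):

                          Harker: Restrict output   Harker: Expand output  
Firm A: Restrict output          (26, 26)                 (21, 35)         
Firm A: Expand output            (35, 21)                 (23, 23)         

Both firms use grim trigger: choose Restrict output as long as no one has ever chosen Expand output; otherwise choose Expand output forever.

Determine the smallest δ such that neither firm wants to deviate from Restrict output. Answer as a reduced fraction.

Cooperation forever yields 26 each period: 26/(1−δ).
Deviating yields 35 once, then 23 forever: 35 + 23δ/(1−δ).
No profitable deviation requires 26/(1−δ) ≥ 35 + 23δ/(1−δ).
Multiplying by (1−δ): 26 ≥ 35(1−δ) + 23δ = 35 − 12δ.
So 12δ ≥ 9, i.e. δ ≥ 9/12 = 3/4.

3/4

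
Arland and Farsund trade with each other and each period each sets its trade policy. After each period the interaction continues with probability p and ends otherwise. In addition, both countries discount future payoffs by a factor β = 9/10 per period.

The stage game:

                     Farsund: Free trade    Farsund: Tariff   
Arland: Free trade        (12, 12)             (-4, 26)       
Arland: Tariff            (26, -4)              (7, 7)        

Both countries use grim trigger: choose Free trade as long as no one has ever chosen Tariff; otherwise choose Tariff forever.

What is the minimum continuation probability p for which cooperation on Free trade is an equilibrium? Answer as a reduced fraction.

140/171

Expected continuation weight on next period's payoff is β·p = 9/10·p, which plays the role of the discount factor.
Cooperation requires 9/10·p ≥ (26−12)/(26−7) = 14/19, hence p ≥ 140/171.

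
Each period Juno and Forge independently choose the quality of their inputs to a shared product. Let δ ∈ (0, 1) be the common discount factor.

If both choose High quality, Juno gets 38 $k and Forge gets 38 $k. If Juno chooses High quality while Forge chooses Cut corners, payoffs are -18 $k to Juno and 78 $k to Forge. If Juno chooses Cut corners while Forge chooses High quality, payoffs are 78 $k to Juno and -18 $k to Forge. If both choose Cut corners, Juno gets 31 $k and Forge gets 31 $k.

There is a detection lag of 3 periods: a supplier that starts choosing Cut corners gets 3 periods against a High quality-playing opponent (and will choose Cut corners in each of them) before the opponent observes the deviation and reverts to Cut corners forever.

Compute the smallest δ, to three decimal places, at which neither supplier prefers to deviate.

0.948

Deviating for the 3 undetected periods gains 78−38 = 40 per period over cooperation, then loses 38−31 = 7 per period forever once punishment starts.
Gain: 40(1 + δ + … + δ^2); loss: 7·δ^3/(1−δ).
No profitable deviation ⇔ 40(1−δ^3) ≤ 7·δ^3, i.e. δ^3 ≥ 40/(40+7) = 40/47.
Hence δ ≥ (40/47)^(1/3) ≈ 0.948.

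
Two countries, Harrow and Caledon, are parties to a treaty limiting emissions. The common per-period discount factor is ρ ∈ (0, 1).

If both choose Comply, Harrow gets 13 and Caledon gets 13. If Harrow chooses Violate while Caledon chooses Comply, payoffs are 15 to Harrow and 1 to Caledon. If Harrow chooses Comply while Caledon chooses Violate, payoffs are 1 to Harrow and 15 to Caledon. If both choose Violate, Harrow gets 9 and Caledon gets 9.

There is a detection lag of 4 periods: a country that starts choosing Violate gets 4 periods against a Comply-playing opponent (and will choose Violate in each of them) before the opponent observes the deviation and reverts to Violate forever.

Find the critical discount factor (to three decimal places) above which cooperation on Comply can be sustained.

Deviating for the 4 undetected periods gains 15−13 = 2 per period over cooperation, then loses 13−9 = 4 per period forever once punishment starts.
Gain: 2(1 + ρ + … + ρ^3); loss: 4·ρ^4/(1−ρ).
No profitable deviation ⇔ 2(1−ρ^4) ≤ 4·ρ^4, i.e. ρ^4 ≥ 2/(2+4) = 1/3.
Hence ρ ≥ (1/3)^(1/4) ≈ 0.760.

0.760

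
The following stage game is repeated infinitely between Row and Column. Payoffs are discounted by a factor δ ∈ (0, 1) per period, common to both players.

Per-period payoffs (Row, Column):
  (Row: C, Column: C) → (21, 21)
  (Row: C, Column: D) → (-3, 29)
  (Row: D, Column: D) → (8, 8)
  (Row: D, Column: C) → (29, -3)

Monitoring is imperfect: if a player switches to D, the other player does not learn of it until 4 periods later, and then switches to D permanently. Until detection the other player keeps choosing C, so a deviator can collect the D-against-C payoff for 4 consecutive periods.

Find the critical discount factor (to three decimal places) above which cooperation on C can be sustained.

0.786

The best deviation is to choose D for all 4 undetected periods, earning 29 each, then 8 forever once detected.
Deviation value: 29(1−δ^4)/(1−δ) + 8δ^4/(1−δ); cooperation value: 21/(1−δ).
IC: 21 ≥ 29(1−δ^4) + 8δ^4 = 29 − 21δ^4.
So δ^4 ≥ 8/21, giving δ ≥ (8/21)^(1/4) ≈ 0.786.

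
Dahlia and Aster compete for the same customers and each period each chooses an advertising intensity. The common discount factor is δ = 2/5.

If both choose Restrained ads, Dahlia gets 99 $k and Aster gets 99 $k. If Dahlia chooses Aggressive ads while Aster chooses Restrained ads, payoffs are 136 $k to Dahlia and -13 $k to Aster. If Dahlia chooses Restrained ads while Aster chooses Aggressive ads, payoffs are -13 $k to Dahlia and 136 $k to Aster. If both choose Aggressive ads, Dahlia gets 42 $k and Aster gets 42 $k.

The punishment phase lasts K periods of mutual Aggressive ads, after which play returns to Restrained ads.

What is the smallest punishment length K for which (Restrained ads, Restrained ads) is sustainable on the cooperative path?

4

No profitable deviation requires (99−42)(δ+…+δ^K) ≥ 136−99, i.e. δ+…+δ^K ≥ 37/57 ≈ 0.6491.
With δ = 2/5, the partial sums are K=1: 0.4000, K=2: 0.5600, K=3: 0.6240, K=4: 0.6496.
K = 4 is the first length at which the sum reaches 0.6491.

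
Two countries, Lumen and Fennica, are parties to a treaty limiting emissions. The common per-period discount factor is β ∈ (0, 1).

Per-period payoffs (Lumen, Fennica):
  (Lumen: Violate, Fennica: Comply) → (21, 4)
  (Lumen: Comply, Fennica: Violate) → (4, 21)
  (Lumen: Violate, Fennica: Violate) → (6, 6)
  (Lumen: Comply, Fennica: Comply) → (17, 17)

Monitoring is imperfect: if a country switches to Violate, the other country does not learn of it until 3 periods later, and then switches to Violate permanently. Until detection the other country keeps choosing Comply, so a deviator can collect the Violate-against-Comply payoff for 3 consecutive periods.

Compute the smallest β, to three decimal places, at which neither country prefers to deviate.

0.644

Deviating for the 3 undetected periods gains 21−17 = 4 per period over cooperation, then loses 17−6 = 11 per period forever once punishment starts.
Gain: 4(1 + β + … + β^2); loss: 11·β^3/(1−β).
No profitable deviation ⇔ 4(1−β^3) ≤ 11·β^3, i.e. β^3 ≥ 4/(4+11) = 4/15.
Hence β ≥ (4/15)^(1/3) ≈ 0.644.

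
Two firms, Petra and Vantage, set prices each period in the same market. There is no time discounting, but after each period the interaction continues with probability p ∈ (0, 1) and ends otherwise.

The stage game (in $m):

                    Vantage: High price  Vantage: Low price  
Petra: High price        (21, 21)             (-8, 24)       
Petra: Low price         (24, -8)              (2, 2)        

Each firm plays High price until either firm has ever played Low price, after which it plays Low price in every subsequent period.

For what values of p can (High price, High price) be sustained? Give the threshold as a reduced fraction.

3/22

Expected cooperation value is 21 + p·21 + p²·21 + … = 21/(1−p); deviation gives 24 + p·2/(1−p).
21 ≥ 24(1−p) + 2p ⇒ 22p ≥ 3 ⇒ p ≥ 3/22.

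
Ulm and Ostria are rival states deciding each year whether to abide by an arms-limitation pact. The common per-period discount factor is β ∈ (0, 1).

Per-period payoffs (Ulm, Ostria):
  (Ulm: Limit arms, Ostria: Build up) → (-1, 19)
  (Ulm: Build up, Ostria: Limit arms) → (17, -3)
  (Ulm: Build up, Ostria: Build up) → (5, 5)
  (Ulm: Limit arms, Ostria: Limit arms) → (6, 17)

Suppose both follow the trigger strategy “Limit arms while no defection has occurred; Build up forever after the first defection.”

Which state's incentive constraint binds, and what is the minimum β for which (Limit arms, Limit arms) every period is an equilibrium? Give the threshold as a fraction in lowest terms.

Ulm; β ≥ 11/12

For Ulm: deviation gain 17−6 = 11, per-period punishment loss 6−5 = 1. IC gives β ≥ 11/12.
For Ostria: gain 2, loss 12 per period, so β ≥ 2/14 = 1/7.
The tighter constraint is Ulm's, so cooperation needs β ≥ 11/12.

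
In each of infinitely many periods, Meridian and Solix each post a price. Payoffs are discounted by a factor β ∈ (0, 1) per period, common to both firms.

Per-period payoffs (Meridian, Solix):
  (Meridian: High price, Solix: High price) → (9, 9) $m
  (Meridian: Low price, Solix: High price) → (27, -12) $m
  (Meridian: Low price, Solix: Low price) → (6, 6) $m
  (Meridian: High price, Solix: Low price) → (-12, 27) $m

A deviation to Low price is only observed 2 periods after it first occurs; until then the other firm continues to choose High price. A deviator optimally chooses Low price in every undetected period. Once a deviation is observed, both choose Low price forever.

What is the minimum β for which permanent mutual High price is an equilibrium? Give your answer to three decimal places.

0.926

A deviator earns 27 for 2 periods, then 6 forever; cooperating earns 9 forever. Multiplying the IC by (1−β):
9 ≥ 27(1−β^2) + 6β^2, so 21·β^2 ≥ 18 and β^2 ≥ 6/7.
β ≥ (6/7)^(1/2) ≈ 0.926.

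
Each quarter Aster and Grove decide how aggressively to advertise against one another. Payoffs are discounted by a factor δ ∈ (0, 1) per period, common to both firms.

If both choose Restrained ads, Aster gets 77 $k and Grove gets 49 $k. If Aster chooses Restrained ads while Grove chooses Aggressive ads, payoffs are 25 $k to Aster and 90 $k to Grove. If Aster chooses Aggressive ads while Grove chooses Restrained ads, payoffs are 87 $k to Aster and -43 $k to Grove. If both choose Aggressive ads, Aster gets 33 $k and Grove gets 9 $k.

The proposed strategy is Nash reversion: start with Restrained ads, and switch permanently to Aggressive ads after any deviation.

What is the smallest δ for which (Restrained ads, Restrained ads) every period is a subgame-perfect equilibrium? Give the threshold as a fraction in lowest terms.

Aster: cooperation gives 77 each period; deviation gives 87 once then 33 forever.
  77/(1−δ) ≥ 87 + 33δ/(1−δ) ⇒ δ ≥ 10/54 = 5/27.
Grove: cooperation gives 49 each period; deviation gives 90 once then 9 forever.
  δ ≥ 41/81.
Both must hold, so the binding constraint is Grove's: δ ≥ 41/81.

41/81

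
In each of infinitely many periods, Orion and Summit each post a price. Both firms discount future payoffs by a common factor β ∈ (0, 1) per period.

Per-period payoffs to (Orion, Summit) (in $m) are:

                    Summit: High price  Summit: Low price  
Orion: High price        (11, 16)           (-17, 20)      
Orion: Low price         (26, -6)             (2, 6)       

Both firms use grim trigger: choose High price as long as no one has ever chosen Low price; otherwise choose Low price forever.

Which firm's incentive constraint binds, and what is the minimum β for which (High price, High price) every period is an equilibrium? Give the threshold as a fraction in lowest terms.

Orion; β ≥ 5/8

For Orion: deviation gain 26−11 = 15, per-period punishment loss 11−2 = 9. IC gives β ≥ 15/24 = 5/8.
For Summit: gain 4, loss 10 per period, so β ≥ 4/14 = 2/7.
The tighter constraint is Orion's, so cooperation needs β ≥ 5/8.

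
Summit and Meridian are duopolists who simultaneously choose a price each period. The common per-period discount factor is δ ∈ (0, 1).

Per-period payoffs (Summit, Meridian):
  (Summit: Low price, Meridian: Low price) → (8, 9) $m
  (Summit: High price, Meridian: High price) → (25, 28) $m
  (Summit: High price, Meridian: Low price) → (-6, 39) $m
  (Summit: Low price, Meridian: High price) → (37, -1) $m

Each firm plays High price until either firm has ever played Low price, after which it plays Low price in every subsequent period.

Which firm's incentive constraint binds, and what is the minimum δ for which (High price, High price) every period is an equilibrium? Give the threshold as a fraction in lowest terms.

Summit: cooperation gives 25 each period; deviation gives 37 once then 8 forever.
  25/(1−δ) ≥ 37 + 8δ/(1−δ) ⇒ δ ≥ 12/29.
Meridian: cooperation gives 28 each period; deviation gives 39 once then 9 forever.
  δ ≥ 11/30.
Both must hold, so the binding constraint is Summit's: δ ≥ 12/29.

Summit; δ ≥ 12/29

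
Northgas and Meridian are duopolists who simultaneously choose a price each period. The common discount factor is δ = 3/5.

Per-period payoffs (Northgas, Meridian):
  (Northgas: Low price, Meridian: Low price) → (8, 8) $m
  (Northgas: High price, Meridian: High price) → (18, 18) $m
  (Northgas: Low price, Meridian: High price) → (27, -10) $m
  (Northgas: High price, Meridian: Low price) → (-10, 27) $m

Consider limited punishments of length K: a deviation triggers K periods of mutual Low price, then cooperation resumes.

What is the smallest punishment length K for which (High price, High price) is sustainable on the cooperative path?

Need Σ_{k=1}^{K} δ^k ≥ (27−18)/(18−8) = 0.9000 at δ = 3/5.
At K = 1 the sum is 0.6000 < 0.9000; at K = 2 it is 0.9600 ≥ 0.9000.
So the minimum punishment length is K = 2.

2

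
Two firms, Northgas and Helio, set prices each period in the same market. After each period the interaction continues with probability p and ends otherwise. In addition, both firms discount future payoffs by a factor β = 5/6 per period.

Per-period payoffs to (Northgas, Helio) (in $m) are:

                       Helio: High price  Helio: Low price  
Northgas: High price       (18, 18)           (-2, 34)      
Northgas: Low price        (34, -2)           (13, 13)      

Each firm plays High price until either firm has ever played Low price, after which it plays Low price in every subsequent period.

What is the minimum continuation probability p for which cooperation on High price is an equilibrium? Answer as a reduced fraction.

With continuation probability p and discount β, the effective per-period discount factor is βp.
Grim-trigger IC: βp ≥ (34−18)/(34−13) = 16/21.
So p ≥ (16/21)/(5/6) = 32/35.

32/35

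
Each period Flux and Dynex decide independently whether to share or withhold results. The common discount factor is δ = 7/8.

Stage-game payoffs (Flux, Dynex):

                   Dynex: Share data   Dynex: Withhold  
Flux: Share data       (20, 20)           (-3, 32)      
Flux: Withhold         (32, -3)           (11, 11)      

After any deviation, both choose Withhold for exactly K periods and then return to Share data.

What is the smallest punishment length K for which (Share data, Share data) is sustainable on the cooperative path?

2

No profitable deviation requires (20−11)(δ+…+δ^K) ≥ 32−20, i.e. δ+…+δ^K ≥ 4/3 ≈ 1.3333.
With δ = 7/8, the partial sums are K=1: 0.8750, K=2: 1.6406.
K = 2 is the first length at which the sum reaches 1.3333.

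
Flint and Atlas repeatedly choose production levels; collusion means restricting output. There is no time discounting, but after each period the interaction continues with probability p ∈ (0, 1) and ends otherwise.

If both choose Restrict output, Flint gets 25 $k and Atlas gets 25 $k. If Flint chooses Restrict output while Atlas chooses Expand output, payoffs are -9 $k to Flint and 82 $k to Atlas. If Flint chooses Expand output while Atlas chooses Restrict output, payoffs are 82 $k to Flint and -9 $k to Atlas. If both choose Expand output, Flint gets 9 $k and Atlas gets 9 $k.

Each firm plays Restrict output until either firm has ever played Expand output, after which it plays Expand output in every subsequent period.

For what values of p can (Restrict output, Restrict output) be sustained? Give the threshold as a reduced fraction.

Expected cooperation value is 25 + p·25 + p²·25 + … = 25/(1−p); deviation gives 82 + p·9/(1−p).
25 ≥ 82(1−p) + 9p ⇒ 73p ≥ 57 ⇒ p ≥ 57/73.

57/73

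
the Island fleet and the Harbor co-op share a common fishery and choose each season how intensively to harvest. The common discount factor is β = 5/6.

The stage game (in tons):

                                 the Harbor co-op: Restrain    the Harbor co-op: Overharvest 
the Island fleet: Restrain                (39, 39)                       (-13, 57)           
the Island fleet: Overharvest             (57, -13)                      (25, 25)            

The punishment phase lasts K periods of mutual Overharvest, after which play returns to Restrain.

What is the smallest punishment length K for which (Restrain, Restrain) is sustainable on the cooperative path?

Need Σ_{k=1}^{K} β^k ≥ (57−39)/(39−25) = 1.2857 at β = 5/6.
At K = 1 the sum is 0.8333 < 1.2857; at K = 2 it is 1.5278 ≥ 1.2857.
So the minimum punishment length is K = 2.

2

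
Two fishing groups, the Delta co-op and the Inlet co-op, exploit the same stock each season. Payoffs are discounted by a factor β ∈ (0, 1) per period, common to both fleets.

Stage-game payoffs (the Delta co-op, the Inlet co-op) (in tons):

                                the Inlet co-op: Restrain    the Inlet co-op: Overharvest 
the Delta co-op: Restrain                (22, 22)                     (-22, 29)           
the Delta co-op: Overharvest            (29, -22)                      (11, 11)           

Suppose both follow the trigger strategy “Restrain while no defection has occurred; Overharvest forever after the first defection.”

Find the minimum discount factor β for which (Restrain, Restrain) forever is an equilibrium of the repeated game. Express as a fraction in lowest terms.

7/18

One-period gain from deviating is 29 − 22 = 7. The loss is 22 − 11 = 11 in every subsequent period, with present value 11·β/(1−β).
Deviation is unprofitable when 11·β/(1−β) ≥ 7, i.e. β/(1−β) ≥ 7/11.
Equivalently β ≥ 7/(7+11) = 7/18.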